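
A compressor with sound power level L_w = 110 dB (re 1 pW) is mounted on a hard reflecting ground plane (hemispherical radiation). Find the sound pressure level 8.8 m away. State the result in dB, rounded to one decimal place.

The power spreads over a hemisphere of area 2π·r², so L_p = L_w − 10·log₁₀(2π·r²).
2π·r² = 486.6 m², 10·log₁₀ of that is 26.871 dB.
L_p = 110 − 26.871 = 83.13 dB.

83.1 dB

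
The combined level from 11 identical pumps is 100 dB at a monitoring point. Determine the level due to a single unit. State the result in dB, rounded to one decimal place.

89.6 dB

For N identical incoherent sources L_total = L₁ + 10·log₁₀ N, so L₁ = 100 − 10·log₁₀(11) = 100 − 10.414.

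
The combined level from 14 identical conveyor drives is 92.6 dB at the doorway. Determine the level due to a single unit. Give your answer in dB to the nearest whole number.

81 dB

14 equal contributions raise the level by 10·log₁₀ 14 = 11.461 dB, so each unit alone gives 92.6 − 11.461.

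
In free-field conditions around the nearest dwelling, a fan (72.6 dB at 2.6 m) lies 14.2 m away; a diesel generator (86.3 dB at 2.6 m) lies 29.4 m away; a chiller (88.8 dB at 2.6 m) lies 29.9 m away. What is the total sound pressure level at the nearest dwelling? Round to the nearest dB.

70 dB

First find each source's level at the receiver (point-source: −20·log₁₀(r/r_ref)), then combine on an intensity basis.
fan: 72.6 − 20·log₁₀(14.2/2.6) = 72.6 − 14.75 = 57.85 dB.
diesel generator: 86.3 − 20·log₁₀(29.4/2.6) = 86.3 − 21.07 = 65.23 dB.
chiller: 88.8 − 20·log₁₀(29.9/2.6) = 88.8 − 21.21 = 67.59 dB.
Σ 10^(L/10) = 9.682e+06 → L_total = 10·log₁₀(9.682e+06) = 69.86 dB.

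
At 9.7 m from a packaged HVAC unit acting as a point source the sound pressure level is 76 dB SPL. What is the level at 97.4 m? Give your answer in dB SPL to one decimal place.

Spherical spreading from a point source gives a 20·log₁₀(r₂/r₁) drop.
L₂ = 76 − 20·log₁₀(97.4/9.7) = 76 − 20.036 = 55.96 dB SPL.

56.0 dB SPL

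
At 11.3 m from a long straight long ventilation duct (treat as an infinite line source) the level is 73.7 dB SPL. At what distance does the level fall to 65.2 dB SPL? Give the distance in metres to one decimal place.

80.0 m

The 8.5 dB drop corresponds to a distance ratio of 10^(8.5/10) for a line source.
r₂ = 11.3·10^((73.7−65.2)/10) = 11.3·10^(8.5/10) = 80.00 m.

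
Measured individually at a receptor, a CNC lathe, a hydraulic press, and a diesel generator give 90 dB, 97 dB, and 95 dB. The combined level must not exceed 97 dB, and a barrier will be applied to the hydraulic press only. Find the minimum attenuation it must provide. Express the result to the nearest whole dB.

Fixed contribution from the other sources: Σ 10^(L/10) = 10^(90/10) + 10^(95/10) = 4.162e+09 (96.19 dB).
To meet 97 dB overall, the treated hydraulic press may contribute at most 10^(97/10) − 4.162e+09 = 8.496e+08, i.e. 89.29 dB.
Required insertion loss = 97 − 89.29 = 7.71 dB.

8 dB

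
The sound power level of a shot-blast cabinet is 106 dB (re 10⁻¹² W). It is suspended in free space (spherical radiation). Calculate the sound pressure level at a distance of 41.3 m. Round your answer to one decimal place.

62.7 dB

Free-field spherical radiation: L_p = L_w − 10·log₁₀(4π·r²), r = 41.3 m.
4π·r² = 2.143e+04 m², 10·log₁₀ of that is 43.311 dB.
L_p = 106 − 43.311 = 62.69 dB.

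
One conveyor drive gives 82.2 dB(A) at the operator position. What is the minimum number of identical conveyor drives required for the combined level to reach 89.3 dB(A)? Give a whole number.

6

The shortfall is 89.3 − 82.2 = 7.1 dB, and N units add 10·log₁₀ N, so need 10·log₁₀ N ≥ 7.1.
N ≥ 10^(7.1/10) = 5.129, so N = 6.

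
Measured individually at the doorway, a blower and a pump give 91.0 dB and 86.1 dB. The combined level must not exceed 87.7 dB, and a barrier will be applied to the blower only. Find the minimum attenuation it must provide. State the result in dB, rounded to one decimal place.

Fixed contribution from the other source: Σ 10^(L/10) = 10^(86.1/10) = 4.074e+08 (86.10 dB).
The limit corresponds to 10^(87.7/10) = 5.888e+08; subtracting the fixed part leaves 1.815e+08 for the blower, i.e. 82.59 dB.
Required insertion loss = 91.0 − 82.59 = 8.41 dB.

8.4 dB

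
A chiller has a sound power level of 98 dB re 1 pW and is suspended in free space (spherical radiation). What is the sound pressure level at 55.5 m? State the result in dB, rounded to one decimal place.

L_p = L_w − 10·log₁₀(4π·r²) with r = 55.5 m.
4π·r² = 3.871e+04 m², 10·log₁₀ of that is 45.878 dB.
L_p = 98 − 45.878 = 52.12 dB.

52.1 dB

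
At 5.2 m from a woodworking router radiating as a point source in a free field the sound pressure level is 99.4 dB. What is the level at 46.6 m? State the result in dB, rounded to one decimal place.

For a point source, L₂ = L₁ − 20·log₁₀(r₂/r₁).
L₂ = 99.4 − 20·log₁₀(46.6/5.2) = 99.4 − 19.048 = 80.35 dB.

80.4 dB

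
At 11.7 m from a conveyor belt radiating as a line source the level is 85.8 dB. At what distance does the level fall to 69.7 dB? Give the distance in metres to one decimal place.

476.6 m

Line-source spreading drops the level by 10·log₁₀(r₂/r₁); inverting, r₂/r₁ = 10^(ΔL/10).
r₂ = 11.7·10^((85.8−69.7)/10) = 11.7·10^(16.1/10) = 476.63 m.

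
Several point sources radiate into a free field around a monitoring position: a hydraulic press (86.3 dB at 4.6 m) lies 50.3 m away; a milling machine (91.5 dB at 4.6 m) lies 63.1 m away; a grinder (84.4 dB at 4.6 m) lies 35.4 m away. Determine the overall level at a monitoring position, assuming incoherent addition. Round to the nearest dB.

72 dB

Apply inverse-square spreading to bring every level to the receiver, then sum 10^(L/10).
hydraulic press: 86.3 − 20·log₁₀(50.3/4.6) = 86.3 − 20.78 = 65.52 dB.
milling machine: 91.5 − 20·log₁₀(63.1/4.6) = 91.5 − 22.75 = 68.75 dB.
grinder: 84.4 − 20·log₁₀(35.4/4.6) = 84.4 − 17.72 = 66.68 dB.
Σ 10^(L/10) = 1.573e+07 → L_total = 10·log₁₀(1.573e+07) = 71.97 dB.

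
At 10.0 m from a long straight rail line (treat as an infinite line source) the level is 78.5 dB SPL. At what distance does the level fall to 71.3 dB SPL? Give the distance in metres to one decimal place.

The 7.2 dB drop corresponds to a distance ratio of 10^(7.2/10) for a line source.
r₂ = 10.0·10^((78.5−71.3)/10) = 10.0·10^(7.2/10) = 52.48 m.

52.5 m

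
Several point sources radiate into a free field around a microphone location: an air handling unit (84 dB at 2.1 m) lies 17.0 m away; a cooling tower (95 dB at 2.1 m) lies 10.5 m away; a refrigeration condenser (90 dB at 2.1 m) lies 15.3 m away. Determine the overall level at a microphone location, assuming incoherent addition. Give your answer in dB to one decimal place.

First find each source's level at the receiver (point-source: −20·log₁₀(r/r_ref)), then combine on an intensity basis.
air handling unit: 84 − 20·log₁₀(17.0/2.1) = 84 − 18.16 = 65.84 dB.
cooling tower: 95 − 20·log₁₀(10.5/2.1) = 95 − 13.98 = 81.02 dB.
refrigeration condenser: 90 − 20·log₁₀(15.3/2.1) = 90 − 17.25 = 72.75 dB.
Σ 10^(L/10) = 1.492e+08 → L_total = 10·log₁₀(1.492e+08) = 81.74 dB.

81.7 dB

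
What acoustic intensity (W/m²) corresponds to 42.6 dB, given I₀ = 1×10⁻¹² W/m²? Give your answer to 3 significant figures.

L = 10·log₁₀(I/I₀) ⇒ I = I₀·10^(L/10) = 10⁻¹² × 10^4.26.

1.82e-08 W/m²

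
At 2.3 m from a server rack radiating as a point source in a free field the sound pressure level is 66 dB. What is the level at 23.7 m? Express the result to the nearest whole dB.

Point-source attenuation: ΔL = 20·log₁₀(r₂/r₁) = 20·log₁₀(23.7/2.3) = 20.260 dB.
L₂ = 66 − 20·log₁₀(23.7/2.3) = 66 − 20.260 = 45.74 dB.

46 dB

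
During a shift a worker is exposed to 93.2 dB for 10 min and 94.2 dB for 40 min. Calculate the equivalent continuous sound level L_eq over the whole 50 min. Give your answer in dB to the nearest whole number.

94 dB

The energy average is taken in the linear domain: L_eq = 10·log₁₀[(Σ tᵢ·10^(Lᵢ/10))/T], T = 50 min.
Σ tᵢ·10^(Lᵢ/10) = 10·10^(93.2/10) + 40·10^(94.2/10) = 1.261e+11.
L_eq = 10·log₁₀(1.261e+11/50) = 94.02 dB.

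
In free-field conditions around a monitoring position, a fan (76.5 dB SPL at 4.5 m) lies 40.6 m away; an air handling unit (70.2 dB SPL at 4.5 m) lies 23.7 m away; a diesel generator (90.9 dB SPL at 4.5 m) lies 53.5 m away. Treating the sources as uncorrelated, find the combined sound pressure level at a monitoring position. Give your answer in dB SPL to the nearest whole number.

70 dB SPL

First find each source's level at the receiver (point-source: −20·log₁₀(r/r_ref)), then combine on an intensity basis.
fan: 76.5 − 20·log₁₀(40.6/4.5) = 76.5 − 19.11 = 57.39 dB SPL.
air handling unit: 70.2 − 20·log₁₀(23.7/4.5) = 70.2 − 14.43 = 55.77 dB SPL.
diesel generator: 90.9 − 20·log₁₀(53.5/4.5) = 90.9 − 21.50 = 69.40 dB SPL.
Σ 10^(L/10) = 9.630e+06 → L_total = 10·log₁₀(9.630e+06) = 69.84 dB SPL.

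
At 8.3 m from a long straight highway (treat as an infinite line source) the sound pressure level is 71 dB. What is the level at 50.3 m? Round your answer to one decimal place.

63.2 dB

Line-source attenuation: ΔL = 10·log₁₀(r₂/r₁) = 10·log₁₀(50.3/8.3) = 7.825 dB.
L₂ = 71 − 10·log₁₀(50.3/8.3) = 71 − 7.825 = 63.18 dB.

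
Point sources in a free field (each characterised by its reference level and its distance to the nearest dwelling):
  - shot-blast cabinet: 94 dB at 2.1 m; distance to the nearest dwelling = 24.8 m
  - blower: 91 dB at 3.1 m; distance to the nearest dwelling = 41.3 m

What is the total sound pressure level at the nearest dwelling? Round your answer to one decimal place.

74.0 dB

Propagate each source to the receiver with L = L_ref − 20·log₁₀(r/r_ref), then add intensities.
shot-blast cabinet: 94 − 20·log₁₀(24.8/2.1) = 94 − 21.44 = 72.56 dB.
blower: 91 − 20·log₁₀(41.3/3.1) = 91 − 22.49 = 68.51 dB.
Σ 10^(L/10) = 2.510e+07 → L_total = 10·log₁₀(2.510e+07) = 74.00 dB.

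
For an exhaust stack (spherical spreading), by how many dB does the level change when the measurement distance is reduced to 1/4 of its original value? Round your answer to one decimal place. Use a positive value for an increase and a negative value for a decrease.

Point-source spreading: ΔL = −20·log₁₀(r₂/r₁).
ΔL = −20·log₁₀(0.25) = +12.04 dB.

+12.0 dB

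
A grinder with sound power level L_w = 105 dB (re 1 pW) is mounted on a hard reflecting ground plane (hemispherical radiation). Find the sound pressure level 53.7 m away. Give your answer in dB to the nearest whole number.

62 dB

The power spreads over a hemisphere of area 2π·r², so L_p = L_w − 10·log₁₀(2π·r²).
2π·r² = 1.812e+04 m², 10·log₁₀ of that is 42.581 dB.
L_p = 105 − 42.581 = 62.42 dB.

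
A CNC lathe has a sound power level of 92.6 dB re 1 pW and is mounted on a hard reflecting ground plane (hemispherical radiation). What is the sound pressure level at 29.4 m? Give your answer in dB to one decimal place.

The power spreads over a hemisphere of area 2π·r², so L_p = L_w − 10·log₁₀(2π·r²).
2π·r² = 5431 m², 10·log₁₀ of that is 37.349 dB.
L_p = 92.6 − 37.349 = 55.25 dB.

55.3 dB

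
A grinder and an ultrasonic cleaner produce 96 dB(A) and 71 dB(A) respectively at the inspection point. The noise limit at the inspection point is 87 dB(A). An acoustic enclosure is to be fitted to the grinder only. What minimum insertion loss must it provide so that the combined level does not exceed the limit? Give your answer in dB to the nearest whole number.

Fixed contribution from the other source: Σ 10^(L/10) = 10^(71/10) = 1.259e+07 (71.00 dB(A)).
To meet 87 dB(A) overall, the treated grinder may contribute at most 10^(87/10) − 1.259e+07 = 4.886e+08, i.e. 86.89 dB(A).
So the grinder must be reduced from 96 to 86.89 dB(A): IL = 9.11 dB.

9 dB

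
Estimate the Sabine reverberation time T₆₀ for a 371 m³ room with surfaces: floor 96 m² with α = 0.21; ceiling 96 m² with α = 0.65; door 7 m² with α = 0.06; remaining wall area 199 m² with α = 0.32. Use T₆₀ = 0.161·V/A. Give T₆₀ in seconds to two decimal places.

0.41 s

Total absorption A = 96·0.21 + 96·0.65 + 7·0.06 + 199·0.32 = 146.66 m² sabins.
T₆₀ = 0.161·V/A = 0.161·371/146.66 = 0.407 s.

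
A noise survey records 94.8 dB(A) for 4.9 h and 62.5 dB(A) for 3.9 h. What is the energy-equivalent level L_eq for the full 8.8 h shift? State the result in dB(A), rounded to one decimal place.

The energy average is taken in the linear domain: L_eq = 10·log₁₀[(Σ tᵢ·10^(Lᵢ/10))/T], T = 8.8 h.
Σ tᵢ·10^(Lᵢ/10) = 4.9·10^(94.8/10) + 3.9·10^(62.5/10) = 1.480e+10.
L_eq = 10·log₁₀(1.480e+10/8.8) = 92.26 dB(A).

92.3 dB(A)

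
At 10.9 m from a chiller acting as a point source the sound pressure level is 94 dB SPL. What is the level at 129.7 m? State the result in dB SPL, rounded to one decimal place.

72.5 dB SPL

For a point source, L₂ = L₁ − 20·log₁₀(r₂/r₁).
L₂ = 94 − 20·log₁₀(129.7/10.9) = 94 − 21.510 = 72.49 dB SPL.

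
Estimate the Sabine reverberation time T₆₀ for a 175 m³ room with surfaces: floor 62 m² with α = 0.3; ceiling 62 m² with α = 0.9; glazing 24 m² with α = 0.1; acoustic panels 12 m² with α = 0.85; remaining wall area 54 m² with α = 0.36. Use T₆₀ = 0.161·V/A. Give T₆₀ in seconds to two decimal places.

Summing Sᵢαᵢ: 62·0.3 + 62·0.9 + 24·0.1 + 12·0.85 + 54·0.36 = 106.44 m².
T₆₀ = 0.161 × 175 / 106.44 = 0.265 s.

0.26 s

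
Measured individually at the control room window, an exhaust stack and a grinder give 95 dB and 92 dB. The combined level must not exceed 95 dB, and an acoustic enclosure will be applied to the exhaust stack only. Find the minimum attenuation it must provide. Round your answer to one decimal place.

Everything except the exhaust stack sums to 10^(92/10) = 1.585e+09 in linear terms, 92.00 dB.
The limit corresponds to 10^(95/10) = 3.162e+09; subtracting the fixed part leaves 1.577e+09 for the exhaust stack, i.e. 91.98 dB.
So the exhaust stack must be reduced from 95 to 91.98 dB: IL = 3.02 dB.

3.0 dB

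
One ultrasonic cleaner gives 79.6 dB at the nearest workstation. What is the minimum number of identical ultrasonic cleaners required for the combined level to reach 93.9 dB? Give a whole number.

27

Need L₁ + 10·log₁₀ N ≥ 93.9, i.e. log₁₀ N ≥ 1.43.
N ≥ 10^(14.3/10) = 26.915, so N = 27.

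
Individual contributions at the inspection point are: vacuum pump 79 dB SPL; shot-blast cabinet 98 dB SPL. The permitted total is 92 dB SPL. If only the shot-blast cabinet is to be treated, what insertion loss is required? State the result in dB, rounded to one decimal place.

6.2 dB

Fixed contribution from the other source: Σ 10^(L/10) = 10^(79/10) = 7.943e+07 (79.00 dB SPL).
The limit corresponds to 10^(92/10) = 1.585e+09; subtracting the fixed part leaves 1.505e+09 for the shot-blast cabinet, i.e. 91.78 dB SPL.
So the shot-blast cabinet must be reduced from 98 to 91.78 dB SPL: IL = 6.22 dB.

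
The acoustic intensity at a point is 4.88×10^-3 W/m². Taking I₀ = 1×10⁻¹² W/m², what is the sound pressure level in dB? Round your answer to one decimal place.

I/I₀ = 4.88×10^-3/10⁻¹² = 4.88×10^9, and L = 10·log₁₀(I/I₀).
L = 10·(0.6884 + 9) = 96.88 dB.

96.9 dB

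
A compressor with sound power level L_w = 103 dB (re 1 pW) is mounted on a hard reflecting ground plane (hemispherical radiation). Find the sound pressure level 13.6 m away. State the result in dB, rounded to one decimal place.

L_p = L_w − 10·log₁₀(2π·r²) with r = 13.6 m.
2π·r² = 1162 m², 10·log₁₀ of that is 30.653 dB.
L_p = 103 − 30.653 = 72.35 dB.

72.3 dB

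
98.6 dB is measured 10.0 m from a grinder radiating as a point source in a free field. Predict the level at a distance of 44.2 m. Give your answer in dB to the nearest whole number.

86 dB

Point-source attenuation: ΔL = 20·log₁₀(r₂/r₁) = 20·log₁₀(44.2/10.0) = 12.908 dB.
L₂ = 98.6 − 20·log₁₀(44.2/10.0) = 98.6 − 12.908 = 85.69 dB.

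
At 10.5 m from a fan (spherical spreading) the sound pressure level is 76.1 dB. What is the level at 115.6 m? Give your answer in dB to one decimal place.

55.3 dB

Point-source attenuation: ΔL = 20·log₁₀(r₂/r₁) = 20·log₁₀(115.6/10.5) = 20.835 dB.
L₂ = 76.1 − 20·log₁₀(115.6/10.5) = 76.1 − 20.835 = 55.26 dB.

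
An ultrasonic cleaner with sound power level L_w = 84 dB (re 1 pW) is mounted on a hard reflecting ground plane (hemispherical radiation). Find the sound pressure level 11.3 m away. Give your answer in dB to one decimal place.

The power spreads over a hemisphere of area 2π·r², so L_p = L_w − 10·log₁₀(2π·r²).
2π·r² = 802.3 m², 10·log₁₀ of that is 29.043 dB.
L_p = 84 − 29.043 = 54.96 dB.

55.0 dB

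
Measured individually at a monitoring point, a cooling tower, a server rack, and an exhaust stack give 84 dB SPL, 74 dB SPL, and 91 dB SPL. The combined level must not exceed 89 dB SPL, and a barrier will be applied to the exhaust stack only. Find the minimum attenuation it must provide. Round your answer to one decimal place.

3.9 dB

The untreated sources together contribute 10^(84/10) + 10^(74/10) = 2.763e+08, i.e. 84.41 dB SPL.
The limit corresponds to 10^(89/10) = 7.943e+08; subtracting the fixed part leaves 5.180e+08 for the exhaust stack, i.e. 87.14 dB SPL.
Required insertion loss = 91 − 87.14 = 3.86 dB.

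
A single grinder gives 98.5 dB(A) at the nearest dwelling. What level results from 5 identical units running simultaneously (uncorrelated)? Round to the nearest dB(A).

N identical incoherent sources raise the level by 10·log₁₀ N.
L_total = 98.5 + 10·log₁₀(5) = 98.5 + 6.990 = 105.49 dB(A).

105 dB(A)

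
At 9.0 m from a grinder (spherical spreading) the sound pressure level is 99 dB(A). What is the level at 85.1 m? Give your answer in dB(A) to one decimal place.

Spherical spreading from a point source gives a 20·log₁₀(r₂/r₁) drop.
L₂ = 99 − 20·log₁₀(85.1/9.0) = 99 − 19.514 = 79.49 dB(A).

79.5 dB(A)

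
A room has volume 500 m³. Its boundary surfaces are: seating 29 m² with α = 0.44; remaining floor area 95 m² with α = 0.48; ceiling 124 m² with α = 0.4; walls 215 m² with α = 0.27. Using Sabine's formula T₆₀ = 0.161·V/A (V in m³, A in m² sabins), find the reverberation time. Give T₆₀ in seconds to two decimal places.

Total absorption A = 29·0.44 + 95·0.48 + 124·0.4 + 215·0.27 = 166.01 m² sabins.
T₆₀ = 0.161 × 500 / 166.01 = 0.485 s.

0.48 s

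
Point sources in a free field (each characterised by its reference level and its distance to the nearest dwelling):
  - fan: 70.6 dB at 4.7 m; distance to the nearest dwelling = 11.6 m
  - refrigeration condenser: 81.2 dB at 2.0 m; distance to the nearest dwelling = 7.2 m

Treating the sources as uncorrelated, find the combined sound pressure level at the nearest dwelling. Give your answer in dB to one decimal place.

70.8 dB

Propagate each source to the receiver with L = L_ref − 20·log₁₀(r/r_ref), then add intensities.
fan: 70.6 − 20·log₁₀(11.6/4.7) = 70.6 − 7.85 = 62.75 dB.
refrigeration condenser: 81.2 − 20·log₁₀(7.2/2.0) = 81.2 − 11.13 = 70.07 dB.
Σ 10^(L/10) = 1.206e+07 → L_total = 10·log₁₀(1.206e+07) = 70.81 dB.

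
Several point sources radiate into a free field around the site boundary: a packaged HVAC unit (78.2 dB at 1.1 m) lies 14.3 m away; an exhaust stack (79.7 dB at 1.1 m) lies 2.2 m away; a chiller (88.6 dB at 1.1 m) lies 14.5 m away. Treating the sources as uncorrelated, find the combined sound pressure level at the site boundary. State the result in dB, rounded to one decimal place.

Apply inverse-square spreading to bring every level to the receiver, then sum 10^(L/10).
packaged HVAC unit: 78.2 − 20·log₁₀(14.3/1.1) = 78.2 − 22.28 = 55.92 dB.
exhaust stack: 79.7 − 20·log₁₀(2.2/1.1) = 79.7 − 6.02 = 73.68 dB.
chiller: 88.6 − 20·log₁₀(14.5/1.1) = 88.6 − 22.40 = 66.20 dB.
Σ 10^(L/10) = 2.789e+07 → L_total = 10·log₁₀(2.789e+07) = 74.45 dB.

74.5 dB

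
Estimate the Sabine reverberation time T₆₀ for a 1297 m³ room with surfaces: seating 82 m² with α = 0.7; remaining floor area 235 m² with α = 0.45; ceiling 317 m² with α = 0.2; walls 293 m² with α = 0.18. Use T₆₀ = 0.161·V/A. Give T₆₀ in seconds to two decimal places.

0.75 s

A = Σ Sᵢαᵢ = 82·0.7 + 235·0.45 + 317·0.2 + 293·0.18 = 279.29 m².
T₆₀ = 0.161·V/A = 0.161·1297/279.29 = 0.748 s.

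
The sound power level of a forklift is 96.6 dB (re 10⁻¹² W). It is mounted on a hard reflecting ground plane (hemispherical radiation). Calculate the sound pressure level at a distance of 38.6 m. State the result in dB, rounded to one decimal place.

Free-field hemispherical radiation: L_p = L_w − 10·log₁₀(2π·r²), r = 38.6 m.
2π·r² = 9362 m², 10·log₁₀ of that is 39.714 dB.
L_p = 96.6 − 39.714 = 56.89 dB.

56.9 dB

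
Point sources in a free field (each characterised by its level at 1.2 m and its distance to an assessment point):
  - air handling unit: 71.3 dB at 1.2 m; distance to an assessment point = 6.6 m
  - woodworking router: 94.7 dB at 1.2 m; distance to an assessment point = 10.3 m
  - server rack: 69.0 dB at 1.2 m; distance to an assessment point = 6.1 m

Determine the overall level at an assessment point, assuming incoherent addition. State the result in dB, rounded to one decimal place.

First find each source's level at the receiver (point-source: −20·log₁₀(r/r_ref)), then combine on an intensity basis.
air handling unit: 71.3 − 20·log₁₀(6.6/1.2) = 71.3 − 14.81 = 56.49 dB.
woodworking router: 94.7 − 20·log₁₀(10.3/1.2) = 94.7 − 18.67 = 76.03 dB.
server rack: 69.0 − 20·log₁₀(6.1/1.2) = 69.0 − 14.12 = 54.88 dB.
Σ 10^(L/10) = 4.081e+07 → L_total = 10·log₁₀(4.081e+07) = 76.11 dB.

76.1 dB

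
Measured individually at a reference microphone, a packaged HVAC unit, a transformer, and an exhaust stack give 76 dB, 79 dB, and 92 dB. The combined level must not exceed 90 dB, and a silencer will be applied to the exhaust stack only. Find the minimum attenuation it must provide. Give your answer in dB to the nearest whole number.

Fixed contribution from the other sources: Σ 10^(L/10) = 10^(76/10) + 10^(79/10) = 1.192e+08 (80.76 dB).
To meet 90 dB overall, the treated exhaust stack may contribute at most 10^(90/10) − 1.192e+08 = 8.808e+08, i.e. 89.45 dB.
Required insertion loss = 92 − 89.45 = 2.55 dB.

3 dB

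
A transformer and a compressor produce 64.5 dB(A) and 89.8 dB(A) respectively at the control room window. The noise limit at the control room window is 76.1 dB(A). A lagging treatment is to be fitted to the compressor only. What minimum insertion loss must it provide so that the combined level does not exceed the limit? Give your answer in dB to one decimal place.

14.0 dB

Fixed contribution from the other source: Σ 10^(L/10) = 10^(64.5/10) = 2.818e+06 (64.50 dB(A)).
The limit corresponds to 10^(76.1/10) = 4.074e+07; subtracting the fixed part leaves 3.792e+07 for the compressor, i.e. 75.79 dB(A).
So the compressor must be reduced from 89.8 to 75.79 dB(A): IL = 14.01 dB.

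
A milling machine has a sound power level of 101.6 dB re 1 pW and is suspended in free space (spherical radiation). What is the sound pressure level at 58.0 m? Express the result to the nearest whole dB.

55 dB

The power spreads over a sphere of area 4π·r², so L_p = L_w − 10·log₁₀(4π·r²).
4π·r² = 4.227e+04 m², 10·log₁₀ of that is 46.261 dB.
L_p = 101.6 − 46.261 = 55.34 dB.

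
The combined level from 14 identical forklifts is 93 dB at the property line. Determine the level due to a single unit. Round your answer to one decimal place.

81.5 dB

Dividing the total intensity by 14 lowers the level by 10·log₁₀ 14 = 11.461 dB: L₁ = 93 − 11.461.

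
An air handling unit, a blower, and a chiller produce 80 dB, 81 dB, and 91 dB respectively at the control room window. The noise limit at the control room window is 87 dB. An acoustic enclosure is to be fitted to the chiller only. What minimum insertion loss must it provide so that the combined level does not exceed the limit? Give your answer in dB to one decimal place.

6.6 dB

The untreated sources together contribute 10^(80/10) + 10^(81/10) = 2.259e+08, i.e. 83.54 dB.
The limit corresponds to 10^(87/10) = 5.012e+08; subtracting the fixed part leaves 2.753e+08 for the chiller, i.e. 84.40 dB.
So the chiller must be reduced from 91 to 84.40 dB: IL = 6.60 dB.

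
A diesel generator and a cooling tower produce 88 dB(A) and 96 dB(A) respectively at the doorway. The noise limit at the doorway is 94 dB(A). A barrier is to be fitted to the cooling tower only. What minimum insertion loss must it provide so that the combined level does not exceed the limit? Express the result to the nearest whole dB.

Everything except the cooling tower sums to 10^(88/10) = 6.310e+08 in linear terms, 88.00 dB(A).
To meet 94 dB(A) overall, the treated cooling tower may contribute at most 10^(94/10) − 6.310e+08 = 1.881e+09, i.e. 92.74 dB(A).
Required insertion loss = 96 − 92.74 = 3.26 dB.

3 dB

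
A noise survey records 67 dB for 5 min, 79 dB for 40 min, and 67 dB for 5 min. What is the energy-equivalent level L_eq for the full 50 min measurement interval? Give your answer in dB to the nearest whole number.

The energy average is taken in the linear domain: L_eq = 10·log₁₀[(Σ tᵢ·10^(Lᵢ/10))/T], T = 50 min.
Σ tᵢ·10^(Lᵢ/10) = 5·10^(67/10) + 40·10^(79/10) + 5·10^(67/10) = 3.227e+09.
L_eq = 10·log₁₀(3.227e+09/50) = 78.10 dB.

78 dB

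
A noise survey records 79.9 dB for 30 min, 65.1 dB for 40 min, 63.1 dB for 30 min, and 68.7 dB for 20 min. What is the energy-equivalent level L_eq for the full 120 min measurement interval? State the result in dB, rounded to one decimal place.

74.4 dB

The energy average is taken in the linear domain: L_eq = 10·log₁₀[(Σ tᵢ·10^(Lᵢ/10))/T], T = 120 min.
Σ tᵢ·10^(Lᵢ/10) = 30·10^(79.9/10) + 40·10^(65.1/10) + 30·10^(63.1/10) + 20·10^(68.7/10) = 3.271e+09.
L_eq = 10·log₁₀(3.271e+09/120) = 74.35 dB.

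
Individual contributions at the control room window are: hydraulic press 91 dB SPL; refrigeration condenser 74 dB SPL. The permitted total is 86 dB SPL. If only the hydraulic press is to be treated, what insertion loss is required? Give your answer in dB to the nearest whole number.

5 dB

Fixed contribution from the other source: Σ 10^(L/10) = 10^(74/10) = 2.512e+07 (74.00 dB SPL).
The limit corresponds to 10^(86/10) = 3.981e+08; subtracting the fixed part leaves 3.730e+08 for the hydraulic press, i.e. 85.72 dB SPL.
Required insertion loss = 91 − 85.72 = 5.28 dB.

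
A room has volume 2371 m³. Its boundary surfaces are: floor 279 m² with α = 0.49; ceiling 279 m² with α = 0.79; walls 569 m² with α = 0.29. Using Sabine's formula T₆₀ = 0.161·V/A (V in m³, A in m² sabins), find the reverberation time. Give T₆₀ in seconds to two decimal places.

Summing Sᵢαᵢ: 279·0.49 + 279·0.79 + 569·0.29 = 522.13 m².
T₆₀ = 0.161·V/A = 0.161·2371/522.13 = 0.731 s.

0.73 s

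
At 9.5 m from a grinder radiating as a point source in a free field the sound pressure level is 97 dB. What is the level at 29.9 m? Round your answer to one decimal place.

87.0 dB

Point-source attenuation: ΔL = 20·log₁₀(r₂/r₁) = 20·log₁₀(29.9/9.5) = 9.959 dB.
L₂ = 97 − 20·log₁₀(29.9/9.5) = 97 − 9.959 = 87.04 dB.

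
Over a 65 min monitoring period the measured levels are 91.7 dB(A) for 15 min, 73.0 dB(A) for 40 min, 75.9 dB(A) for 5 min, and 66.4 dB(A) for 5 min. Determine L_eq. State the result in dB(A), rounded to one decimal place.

85.5 dB(A)

Weight each interval's intensity by its duration and average over T = 65 min:
Σ tᵢ·10^(Lᵢ/10) = 15·10^(91.7/10) + 40·10^(73.0/10) + 5·10^(75.9/10) + 5·10^(66.4/10) = 2.320e+10.
L_eq = 10·log₁₀(2.320e+10/65) = 85.53 dB(A).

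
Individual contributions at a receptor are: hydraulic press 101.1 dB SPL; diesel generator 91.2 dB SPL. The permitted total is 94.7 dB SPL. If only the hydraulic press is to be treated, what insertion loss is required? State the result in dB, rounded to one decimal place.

Everything except the hydraulic press sums to 10^(91.2/10) = 1.318e+09 in linear terms, 91.20 dB SPL.
To meet 94.7 dB SPL overall, the treated hydraulic press may contribute at most 10^(94.7/10) − 1.318e+09 = 1.633e+09, i.e. 92.13 dB SPL.
So the hydraulic press must be reduced from 101.1 to 92.13 dB SPL: IL = 8.97 dB.

9.0 dB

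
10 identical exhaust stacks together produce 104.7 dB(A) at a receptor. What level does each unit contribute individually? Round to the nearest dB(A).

For N identical incoherent sources L_total = L₁ + 10·log₁₀ N, so L₁ = 104.7 − 10·log₁₀(10) = 104.7 − 10.000.

95 dB(A)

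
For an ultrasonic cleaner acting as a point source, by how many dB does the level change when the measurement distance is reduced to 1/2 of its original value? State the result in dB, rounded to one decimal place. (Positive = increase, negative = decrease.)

With spherical spreading the level changes by −20·log₁₀(r₂/r₁).
ΔL = −20·log₁₀(0.5) = +6.02 dB.

+6.0 dB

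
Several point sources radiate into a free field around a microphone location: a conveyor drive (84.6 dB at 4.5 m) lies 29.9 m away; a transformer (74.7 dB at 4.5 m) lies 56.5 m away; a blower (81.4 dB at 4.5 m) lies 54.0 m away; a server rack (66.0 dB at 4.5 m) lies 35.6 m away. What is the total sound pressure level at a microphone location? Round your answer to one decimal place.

68.9 dB

Apply inverse-square spreading to bring every level to the receiver, then sum 10^(L/10).
conveyor drive: 84.6 − 20·log₁₀(29.9/4.5) = 84.6 − 16.45 = 68.15 dB.
transformer: 74.7 − 20·log₁₀(56.5/4.5) = 74.7 − 21.98 = 52.72 dB.
blower: 81.4 − 20·log₁₀(54.0/4.5) = 81.4 − 21.58 = 59.82 dB.
server rack: 66.0 − 20·log₁₀(35.6/4.5) = 66.0 − 17.96 = 48.04 dB.
Σ 10^(L/10) = 7.742e+06 → L_total = 10·log₁₀(7.742e+06) = 68.89 dB.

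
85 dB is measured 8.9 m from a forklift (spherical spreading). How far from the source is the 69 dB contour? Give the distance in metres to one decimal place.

For a point source L₁ − L₂ = 20·log₁₀(r₂/r₁), so r₂ = r₁·10^((L₁−L₂)/20).
r₂ = 8.9·10^((85−69)/20) = 8.9·10^(16.0/20) = 56.16 m.

56.2 m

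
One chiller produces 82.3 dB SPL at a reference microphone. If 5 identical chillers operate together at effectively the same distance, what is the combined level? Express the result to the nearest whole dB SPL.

89 dB SPL

L_total = L₁ + 10·log₁₀ N for N identical incoherent sources.
L_total = 82.3 + 10·log₁₀(5) = 82.3 + 6.990 = 89.29 dB SPL.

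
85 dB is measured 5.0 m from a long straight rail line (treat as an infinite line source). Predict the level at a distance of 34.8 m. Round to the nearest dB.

77 dB

Cylindrical spreading from a line source gives a 10·log₁₀(r₂/r₁) drop.
L₂ = 85 − 10·log₁₀(34.8/5.0) = 85 − 8.426 = 76.57 dB.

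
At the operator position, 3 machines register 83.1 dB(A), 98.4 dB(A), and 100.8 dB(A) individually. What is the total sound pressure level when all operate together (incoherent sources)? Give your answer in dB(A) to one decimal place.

102.8 dB(A)

Incoherent sources combine by intensity addition: L_total = 10·log₁₀(Σ 10^(L_i/10)).
Σ 10^(L/10) = 10^(83.1/10) + 10^(98.4/10) + 10^(100.8/10) = 1.915e+10.
L_total = 10·log₁₀(1.915e+10) = 102.82 dB(A).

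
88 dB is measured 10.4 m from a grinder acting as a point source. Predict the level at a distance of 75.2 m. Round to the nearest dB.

71 dB

Point-source attenuation: ΔL = 20·log₁₀(r₂/r₁) = 20·log₁₀(75.2/10.4) = 17.184 dB.
L₂ = 88 − 20·log₁₀(75.2/10.4) = 88 − 17.184 = 70.82 dB.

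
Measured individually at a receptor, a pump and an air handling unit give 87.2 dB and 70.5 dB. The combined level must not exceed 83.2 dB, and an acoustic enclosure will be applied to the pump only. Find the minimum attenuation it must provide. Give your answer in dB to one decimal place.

Everything except the pump sums to 10^(70.5/10) = 1.122e+07 in linear terms, 70.50 dB.
The limit corresponds to 10^(83.2/10) = 2.089e+08; subtracting the fixed part leaves 1.977e+08 for the pump, i.e. 82.96 dB.
So the pump must be reduced from 87.2 to 82.96 dB: IL = 4.24 dB.

4.2 dB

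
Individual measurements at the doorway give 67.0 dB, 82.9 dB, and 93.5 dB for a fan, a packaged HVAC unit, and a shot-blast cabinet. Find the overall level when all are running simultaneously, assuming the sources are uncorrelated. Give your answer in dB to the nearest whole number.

94 dB

Incoherent sources combine by intensity addition: L_total = 10·log₁₀(Σ 10^(L_i/10)).
Σ 10^(L/10) = 10^(67.0/10) + 10^(82.9/10) + 10^(93.5/10) = 2.439e+09.
L_total = 10·log₁₀(2.439e+09) = 93.87 dB.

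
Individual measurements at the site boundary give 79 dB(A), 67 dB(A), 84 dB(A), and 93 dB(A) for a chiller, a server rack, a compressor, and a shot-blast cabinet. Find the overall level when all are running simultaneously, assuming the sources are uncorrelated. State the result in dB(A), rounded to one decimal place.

93.7 dB(A)

Incoherent sources combine by intensity addition: L_total = 10·log₁₀(Σ 10^(L_i/10)).
Σ 10^(L/10) = 10^(79/10) + 10^(67/10) + 10^(84/10) + 10^(93/10) = 2.331e+09.
L_total = 10·log₁₀(2.331e+09) = 93.68 dB(A).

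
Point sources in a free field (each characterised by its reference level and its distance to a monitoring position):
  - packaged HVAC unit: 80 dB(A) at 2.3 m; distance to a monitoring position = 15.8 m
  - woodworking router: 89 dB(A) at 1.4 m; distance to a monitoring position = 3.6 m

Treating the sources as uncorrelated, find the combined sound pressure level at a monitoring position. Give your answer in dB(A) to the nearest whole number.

81 dB(A)

Apply inverse-square spreading to bring every level to the receiver, then sum 10^(L/10).
packaged HVAC unit: 80 − 20·log₁₀(15.8/2.3) = 80 − 16.74 = 63.26 dB(A).
woodworking router: 89 − 20·log₁₀(3.6/1.4) = 89 − 8.20 = 80.80 dB(A).
Σ 10^(L/10) = 1.222e+08 → L_total = 10·log₁₀(1.222e+08) = 80.87 dB(A).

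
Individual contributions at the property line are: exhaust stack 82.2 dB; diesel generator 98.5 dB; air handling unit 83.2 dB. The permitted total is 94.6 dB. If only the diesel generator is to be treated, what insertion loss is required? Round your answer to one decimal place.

4.5 dB

Fixed contribution from the other sources: Σ 10^(L/10) = 10^(82.2/10) + 10^(83.2/10) = 3.749e+08 (85.74 dB).
The limit corresponds to 10^(94.6/10) = 2.884e+09; subtracting the fixed part leaves 2.509e+09 for the diesel generator, i.e. 94.00 dB.
Required insertion loss = 98.5 − 94.00 = 4.50 dB.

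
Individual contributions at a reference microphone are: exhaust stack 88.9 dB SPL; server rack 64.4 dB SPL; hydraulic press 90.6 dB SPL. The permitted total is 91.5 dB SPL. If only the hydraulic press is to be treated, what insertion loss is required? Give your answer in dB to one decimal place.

Everything except the hydraulic press sums to 10^(88.9/10) + 10^(64.4/10) = 7.790e+08 in linear terms, 88.92 dB SPL.
The limit corresponds to 10^(91.5/10) = 1.413e+09; subtracting the fixed part leaves 6.335e+08 for the hydraulic press, i.e. 88.02 dB SPL.
So the hydraulic press must be reduced from 90.6 to 88.02 dB SPL: IL = 2.58 dB.

2.6 dB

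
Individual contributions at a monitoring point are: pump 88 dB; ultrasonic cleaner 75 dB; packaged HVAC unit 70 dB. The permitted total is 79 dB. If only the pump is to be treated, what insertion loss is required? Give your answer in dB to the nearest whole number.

Everything except the pump sums to 10^(75/10) + 10^(70/10) = 4.162e+07 in linear terms, 76.19 dB.
The limit corresponds to 10^(79/10) = 7.943e+07; subtracting the fixed part leaves 3.781e+07 for the pump, i.e. 75.78 dB.
So the pump must be reduced from 88 to 75.78 dB: IL = 12.22 dB.

12 dB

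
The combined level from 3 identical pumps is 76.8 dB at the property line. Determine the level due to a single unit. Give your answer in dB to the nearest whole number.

For N identical incoherent sources L_total = L₁ + 10·log₁₀ N, so L₁ = 76.8 − 10·log₁₀(3) = 76.8 − 4.771.

72 dB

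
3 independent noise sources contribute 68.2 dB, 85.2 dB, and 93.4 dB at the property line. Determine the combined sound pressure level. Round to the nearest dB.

For uncorrelated sources the intensities add, so convert each level to linear form, sum, and take 10·log₁₀ of the total.
Σ 10^(L/10) = 10^(68.2/10) + 10^(85.2/10) + 10^(93.4/10) = 2.525e+09.
L_total = 10·log₁₀(2.525e+09) = 94.02 dB.

94 dB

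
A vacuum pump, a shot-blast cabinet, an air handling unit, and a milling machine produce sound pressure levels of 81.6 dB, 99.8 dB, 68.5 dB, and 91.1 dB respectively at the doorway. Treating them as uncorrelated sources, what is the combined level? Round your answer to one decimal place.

For uncorrelated sources the intensities add, so convert each level to linear form, sum, and take 10·log₁₀ of the total.
Σ 10^(L/10) = 10^(81.6/10) + 10^(99.8/10) + 10^(68.5/10) + 10^(91.1/10) = 1.099e+10.
L_total = 10·log₁₀(1.099e+10) = 100.41 dB.

100.4 dB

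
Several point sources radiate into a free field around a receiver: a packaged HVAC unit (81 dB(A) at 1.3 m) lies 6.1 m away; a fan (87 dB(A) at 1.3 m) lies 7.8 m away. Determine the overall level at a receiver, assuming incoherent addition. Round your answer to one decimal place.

Propagate each source to the receiver with L = L_ref − 20·log₁₀(r/r_ref), then add intensities.
packaged HVAC unit: 81 − 20·log₁₀(6.1/1.3) = 81 − 13.43 = 67.57 dB(A).
fan: 87 − 20·log₁₀(7.8/1.3) = 87 − 15.56 = 71.44 dB(A).
Σ 10^(L/10) = 1.964e+07 → L_total = 10·log₁₀(1.964e+07) = 72.93 dB(A).

72.9 dB(A)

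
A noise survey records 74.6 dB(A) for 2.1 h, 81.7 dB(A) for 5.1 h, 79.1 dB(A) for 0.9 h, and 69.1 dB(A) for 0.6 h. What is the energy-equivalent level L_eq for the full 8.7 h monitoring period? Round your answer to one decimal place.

80.1 dB(A)

Weight each interval's intensity by its duration and average over T = 8.7 h:
Σ tᵢ·10^(Lᵢ/10) = 2.1·10^(74.6/10) + 5.1·10^(81.7/10) + 0.9·10^(79.1/10) + 0.6·10^(69.1/10) = 8.929e+08.
L_eq = 10·log₁₀(8.929e+08/8.7) = 80.11 dB(A).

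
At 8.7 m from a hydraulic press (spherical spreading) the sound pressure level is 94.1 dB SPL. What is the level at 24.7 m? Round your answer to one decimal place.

Point-source attenuation: ΔL = 20·log₁₀(r₂/r₁) = 20·log₁₀(24.7/8.7) = 9.064 dB.
L₂ = 94.1 − 20·log₁₀(24.7/8.7) = 94.1 − 9.064 = 85.04 dB SPL.

85.0 dB SPL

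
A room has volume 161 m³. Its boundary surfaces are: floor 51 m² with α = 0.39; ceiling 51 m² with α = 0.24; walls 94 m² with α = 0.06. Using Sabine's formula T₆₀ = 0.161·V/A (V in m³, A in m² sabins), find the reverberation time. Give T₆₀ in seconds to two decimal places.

0.69 s

Total absorption A = 51·0.39 + 51·0.24 + 94·0.06 = 37.77 m² sabins.
T₆₀ = 0.161 × 161 / 37.77 = 0.686 s.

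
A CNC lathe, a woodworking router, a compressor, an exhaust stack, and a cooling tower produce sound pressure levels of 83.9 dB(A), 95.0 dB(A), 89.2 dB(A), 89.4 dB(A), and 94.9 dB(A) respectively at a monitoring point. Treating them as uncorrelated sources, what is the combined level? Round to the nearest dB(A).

Incoherent sources combine by intensity addition: L_total = 10·log₁₀(Σ 10^(L_i/10)).
Σ 10^(L/10) = 10^(83.9/10) + 10^(95.0/10) + 10^(89.2/10) + 10^(89.4/10) + 10^(94.9/10) = 8.201e+09.
L_total = 10·log₁₀(8.201e+09) = 99.14 dB(A).

99 dB(A)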